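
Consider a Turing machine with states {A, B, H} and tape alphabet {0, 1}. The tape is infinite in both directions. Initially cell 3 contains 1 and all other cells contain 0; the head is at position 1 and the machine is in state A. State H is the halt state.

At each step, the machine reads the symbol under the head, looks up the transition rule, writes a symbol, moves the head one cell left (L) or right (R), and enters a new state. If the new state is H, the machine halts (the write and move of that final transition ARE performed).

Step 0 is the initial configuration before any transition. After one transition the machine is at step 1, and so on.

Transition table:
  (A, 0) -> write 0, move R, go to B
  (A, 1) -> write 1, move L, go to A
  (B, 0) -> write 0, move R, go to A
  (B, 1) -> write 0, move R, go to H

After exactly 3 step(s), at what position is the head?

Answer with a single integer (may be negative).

Answer: 2

Derivation:
Step 1: in state A at pos 1, read 0 -> (A,0)->write 0,move R,goto B. Now: state=B, head=2, tape[0..4]=00010 (head:   ^)
Step 2: in state B at pos 2, read 0 -> (B,0)->write 0,move R,goto A. Now: state=A, head=3, tape[0..4]=00010 (head:    ^)
Step 3: in state A at pos 3, read 1 -> (A,1)->write 1,move L,goto A. Now: state=A, head=2, tape[0..4]=00010 (head:   ^)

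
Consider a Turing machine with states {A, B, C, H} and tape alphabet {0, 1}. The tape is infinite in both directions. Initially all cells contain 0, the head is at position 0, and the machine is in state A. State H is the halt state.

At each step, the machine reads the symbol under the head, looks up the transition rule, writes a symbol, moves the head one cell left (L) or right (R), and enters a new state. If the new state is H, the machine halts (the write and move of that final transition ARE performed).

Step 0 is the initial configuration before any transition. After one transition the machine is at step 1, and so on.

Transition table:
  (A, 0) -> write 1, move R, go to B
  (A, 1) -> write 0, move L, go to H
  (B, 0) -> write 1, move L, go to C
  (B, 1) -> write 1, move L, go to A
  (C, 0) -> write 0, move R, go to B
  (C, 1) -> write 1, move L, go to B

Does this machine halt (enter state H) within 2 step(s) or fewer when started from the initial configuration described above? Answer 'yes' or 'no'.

Step 1: in state A at pos 0, read 0 -> (A,0)->write 1,move R,goto B. Now: state=B, head=1, tape[-1..2]=0100 (head:   ^)
Step 2: in state B at pos 1, read 0 -> (B,0)->write 1,move L,goto C. Now: state=C, head=0, tape[-1..2]=0110 (head:  ^)
After 2 step(s): state = C (not H) -> not halted within 2 -> no

Answer: no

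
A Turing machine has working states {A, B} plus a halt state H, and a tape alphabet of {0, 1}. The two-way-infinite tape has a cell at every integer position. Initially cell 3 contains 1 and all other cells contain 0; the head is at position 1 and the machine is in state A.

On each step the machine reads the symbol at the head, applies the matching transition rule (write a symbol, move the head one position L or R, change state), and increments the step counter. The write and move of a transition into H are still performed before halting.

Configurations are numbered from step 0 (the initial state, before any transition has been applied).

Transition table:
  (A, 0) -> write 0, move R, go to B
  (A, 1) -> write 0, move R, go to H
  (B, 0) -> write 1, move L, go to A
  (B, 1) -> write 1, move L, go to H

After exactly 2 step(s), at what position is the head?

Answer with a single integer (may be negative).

Step 1: in state A at pos 1, read 0 -> (A,0)->write 0,move R,goto B. Now: state=B, head=2, tape[0..4]=00010 (head:   ^)
Step 2: in state B at pos 2, read 0 -> (B,0)->write 1,move L,goto A. Now: state=A, head=1, tape[0..4]=00110 (head:  ^)

Answer: 1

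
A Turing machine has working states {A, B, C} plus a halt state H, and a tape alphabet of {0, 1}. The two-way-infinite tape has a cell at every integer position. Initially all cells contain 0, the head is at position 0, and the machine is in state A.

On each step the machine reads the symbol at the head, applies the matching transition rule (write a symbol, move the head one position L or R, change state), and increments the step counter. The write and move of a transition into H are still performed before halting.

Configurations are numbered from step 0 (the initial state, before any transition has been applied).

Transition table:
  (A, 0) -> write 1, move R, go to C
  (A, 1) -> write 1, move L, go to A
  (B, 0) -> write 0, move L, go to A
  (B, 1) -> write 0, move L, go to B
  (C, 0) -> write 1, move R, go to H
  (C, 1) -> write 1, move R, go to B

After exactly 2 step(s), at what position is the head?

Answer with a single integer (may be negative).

Answer: 2

Derivation:
Step 1: in state A at pos 0, read 0 -> (A,0)->write 1,move R,goto C. Now: state=C, head=1, tape[-1..2]=0100 (head:   ^)
Step 2: in state C at pos 1, read 0 -> (C,0)->write 1,move R,goto H. Now: state=H, head=2, tape[-1..3]=01100 (head:    ^)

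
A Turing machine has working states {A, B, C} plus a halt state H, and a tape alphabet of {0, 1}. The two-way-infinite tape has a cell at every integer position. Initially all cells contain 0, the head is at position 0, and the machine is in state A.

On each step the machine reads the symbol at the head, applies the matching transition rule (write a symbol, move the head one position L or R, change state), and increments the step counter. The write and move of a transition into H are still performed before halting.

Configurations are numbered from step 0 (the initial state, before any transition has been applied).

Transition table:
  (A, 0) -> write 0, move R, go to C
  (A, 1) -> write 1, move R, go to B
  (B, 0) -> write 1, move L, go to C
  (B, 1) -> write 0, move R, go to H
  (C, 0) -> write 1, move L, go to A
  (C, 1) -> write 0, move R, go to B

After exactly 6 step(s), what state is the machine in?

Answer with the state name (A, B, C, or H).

Answer: A

Derivation:
Step 1: in state A at pos 0, read 0 -> (A,0)->write 0,move R,goto C. Now: state=C, head=1, tape[-1..2]=0000 (head:   ^)
Step 2: in state C at pos 1, read 0 -> (C,0)->write 1,move L,goto A. Now: state=A, head=0, tape[-1..2]=0010 (head:  ^)
Step 3: in state A at pos 0, read 0 -> (A,0)->write 0,move R,goto C. Now: state=C, head=1, tape[-1..2]=0010 (head:   ^)
Step 4: in state C at pos 1, read 1 -> (C,1)->write 0,move R,goto B. Now: state=B, head=2, tape[-1..3]=00000 (head:    ^)
Step 5: in state B at pos 2, read 0 -> (B,0)->write 1,move L,goto C. Now: state=C, head=1, tape[-1..3]=00010 (head:   ^)
Step 6: in state C at pos 1, read 0 -> (C,0)->write 1,move L,goto A. Now: state=A, head=0, tape[-1..3]=00110 (head:  ^)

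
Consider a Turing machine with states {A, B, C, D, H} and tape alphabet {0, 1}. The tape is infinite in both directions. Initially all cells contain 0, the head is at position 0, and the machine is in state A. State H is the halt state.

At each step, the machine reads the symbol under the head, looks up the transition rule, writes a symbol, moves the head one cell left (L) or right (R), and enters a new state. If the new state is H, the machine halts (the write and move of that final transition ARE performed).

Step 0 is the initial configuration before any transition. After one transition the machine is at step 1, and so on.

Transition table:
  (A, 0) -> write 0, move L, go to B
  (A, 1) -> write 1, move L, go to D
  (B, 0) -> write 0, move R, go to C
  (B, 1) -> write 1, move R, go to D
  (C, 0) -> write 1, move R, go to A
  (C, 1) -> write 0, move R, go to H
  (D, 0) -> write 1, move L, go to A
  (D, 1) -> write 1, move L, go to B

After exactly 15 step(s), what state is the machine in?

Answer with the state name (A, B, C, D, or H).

Step 1: in state A at pos 0, read 0 -> (A,0)->write 0,move L,goto B. Now: state=B, head=-1, tape[-2..1]=0000 (head:  ^)
Step 2: in state B at pos -1, read 0 -> (B,0)->write 0,move R,goto C. Now: state=C, head=0, tape[-2..1]=0000 (head:   ^)
Step 3: in state C at pos 0, read 0 -> (C,0)->write 1,move R,goto A. Now: state=A, head=1, tape[-2..2]=00100 (head:    ^)
Step 4: in state A at pos 1, read 0 -> (A,0)->write 0,move L,goto B. Now: state=B, head=0, tape[-2..2]=00100 (head:   ^)
Step 5: in state B at pos 0, read 1 -> (B,1)->write 1,move R,goto D. Now: state=D, head=1, tape[-2..2]=00100 (head:    ^)
Step 6: in state D at pos 1, read 0 -> (D,0)->write 1,move L,goto A. Now: state=A, head=0, tape[-2..2]=00110 (head:   ^)
Step 7: in state A at pos 0, read 1 -> (A,1)->write 1,move L,goto D. Now: state=D, head=-1, tape[-2..2]=00110 (head:  ^)
Step 8: in state D at pos -1, read 0 -> (D,0)->write 1,move L,goto A. Now: state=A, head=-2, tape[-3..2]=001110 (head:  ^)
Step 9: in state A at pos -2, read 0 -> (A,0)->write 0,move L,goto B. Now: state=B, head=-3, tape[-4..2]=0001110 (head:  ^)
Step 10: in state B at pos -3, read 0 -> (B,0)->write 0,move R,goto C. Now: state=C, head=-2, tape[-4..2]=0001110 (head:   ^)
Step 11: in state C at pos -2, read 0 -> (C,0)->write 1,move R,goto A. Now: state=A, head=-1, tape[-4..2]=0011110 (head:    ^)
Step 12: in state A at pos -1, read 1 -> (A,1)->write 1,move L,goto D. Now: state=D, head=-2, tape[-4..2]=0011110 (head:   ^)
Step 13: in state D at pos -2, read 1 -> (D,1)->write 1,move L,goto B. Now: state=B, head=-3, tape[-4..2]=0011110 (head:  ^)
Step 14: in state B at pos -3, read 0 -> (B,0)->write 0,move R,goto C. Now: state=C, head=-2, tape[-4..2]=0011110 (head:   ^)
Step 15: in state C at pos -2, read 1 -> (C,1)->write 0,move R,goto H. Now: state=H, head=-1, tape[-4..2]=0001110 (head:    ^)

Answer: H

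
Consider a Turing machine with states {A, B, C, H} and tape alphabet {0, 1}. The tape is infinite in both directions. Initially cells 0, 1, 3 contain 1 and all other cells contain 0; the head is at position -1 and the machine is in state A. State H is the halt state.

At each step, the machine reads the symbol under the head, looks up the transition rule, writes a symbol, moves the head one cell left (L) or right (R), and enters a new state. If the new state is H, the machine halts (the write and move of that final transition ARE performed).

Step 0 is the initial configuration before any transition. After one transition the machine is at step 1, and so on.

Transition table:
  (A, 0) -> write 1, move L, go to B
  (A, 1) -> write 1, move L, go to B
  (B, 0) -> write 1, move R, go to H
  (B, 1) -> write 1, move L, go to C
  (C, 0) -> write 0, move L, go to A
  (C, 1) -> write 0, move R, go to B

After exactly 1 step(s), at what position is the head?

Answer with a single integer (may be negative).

Answer: -2

Derivation:
Step 1: in state A at pos -1, read 0 -> (A,0)->write 1,move L,goto B. Now: state=B, head=-2, tape[-3..4]=00111010 (head:  ^)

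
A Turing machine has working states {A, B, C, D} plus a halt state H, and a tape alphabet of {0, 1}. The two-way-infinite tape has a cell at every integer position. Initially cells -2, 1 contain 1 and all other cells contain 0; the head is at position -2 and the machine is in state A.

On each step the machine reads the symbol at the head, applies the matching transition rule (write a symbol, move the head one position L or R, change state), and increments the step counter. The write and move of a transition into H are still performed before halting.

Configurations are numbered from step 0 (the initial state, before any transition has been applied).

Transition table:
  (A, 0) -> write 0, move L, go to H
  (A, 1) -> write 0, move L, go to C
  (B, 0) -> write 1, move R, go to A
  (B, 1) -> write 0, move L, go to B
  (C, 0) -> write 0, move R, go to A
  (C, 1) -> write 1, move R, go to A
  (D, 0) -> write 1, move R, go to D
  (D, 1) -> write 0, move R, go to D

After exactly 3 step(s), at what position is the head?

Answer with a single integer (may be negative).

Answer: -3

Derivation:
Step 1: in state A at pos -2, read 1 -> (A,1)->write 0,move L,goto C. Now: state=C, head=-3, tape[-4..2]=0000010 (head:  ^)
Step 2: in state C at pos -3, read 0 -> (C,0)->write 0,move R,goto A. Now: state=A, head=-2, tape[-4..2]=0000010 (head:   ^)
Step 3: in state A at pos -2, read 0 -> (A,0)->write 0,move L,goto H. Now: state=H, head=-3, tape[-4..2]=0000010 (head:  ^)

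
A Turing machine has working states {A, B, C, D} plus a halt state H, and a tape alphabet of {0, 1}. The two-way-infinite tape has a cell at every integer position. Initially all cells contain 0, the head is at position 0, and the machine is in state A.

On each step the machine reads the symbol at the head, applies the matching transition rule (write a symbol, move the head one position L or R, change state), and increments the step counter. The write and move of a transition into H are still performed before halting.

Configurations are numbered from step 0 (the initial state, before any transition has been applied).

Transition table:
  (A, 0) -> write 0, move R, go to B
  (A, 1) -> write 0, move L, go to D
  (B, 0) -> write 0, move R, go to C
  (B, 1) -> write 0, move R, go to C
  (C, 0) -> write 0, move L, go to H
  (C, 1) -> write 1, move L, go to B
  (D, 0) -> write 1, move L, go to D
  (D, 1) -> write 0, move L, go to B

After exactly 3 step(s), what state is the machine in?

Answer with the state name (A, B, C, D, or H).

Answer: H

Derivation:
Step 1: in state A at pos 0, read 0 -> (A,0)->write 0,move R,goto B. Now: state=B, head=1, tape[-1..2]=0000 (head:   ^)
Step 2: in state B at pos 1, read 0 -> (B,0)->write 0,move R,goto C. Now: state=C, head=2, tape[-1..3]=00000 (head:    ^)
Step 3: in state C at pos 2, read 0 -> (C,0)->write 0,move L,goto H. Now: state=H, head=1, tape[-1..3]=00000 (head:   ^)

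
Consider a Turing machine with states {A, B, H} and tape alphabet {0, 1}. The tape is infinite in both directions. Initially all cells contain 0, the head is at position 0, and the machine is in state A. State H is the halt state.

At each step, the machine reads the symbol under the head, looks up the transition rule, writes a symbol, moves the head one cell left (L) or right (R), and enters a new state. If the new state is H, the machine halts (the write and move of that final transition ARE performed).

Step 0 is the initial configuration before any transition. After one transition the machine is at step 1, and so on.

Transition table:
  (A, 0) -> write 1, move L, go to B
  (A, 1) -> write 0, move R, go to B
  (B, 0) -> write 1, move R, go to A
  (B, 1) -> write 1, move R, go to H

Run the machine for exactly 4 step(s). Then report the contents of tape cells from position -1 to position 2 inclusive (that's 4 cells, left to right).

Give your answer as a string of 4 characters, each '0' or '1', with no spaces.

Step 1: in state A at pos 0, read 0 -> (A,0)->write 1,move L,goto B. Now: state=B, head=-1, tape[-2..1]=0010 (head:  ^)
Step 2: in state B at pos -1, read 0 -> (B,0)->write 1,move R,goto A. Now: state=A, head=0, tape[-2..1]=0110 (head:   ^)
Step 3: in state A at pos 0, read 1 -> (A,1)->write 0,move R,goto B. Now: state=B, head=1, tape[-2..2]=01000 (head:    ^)
Step 4: in state B at pos 1, read 0 -> (B,0)->write 1,move R,goto A. Now: state=A, head=2, tape[-2..3]=010100 (head:     ^)

Answer: 1010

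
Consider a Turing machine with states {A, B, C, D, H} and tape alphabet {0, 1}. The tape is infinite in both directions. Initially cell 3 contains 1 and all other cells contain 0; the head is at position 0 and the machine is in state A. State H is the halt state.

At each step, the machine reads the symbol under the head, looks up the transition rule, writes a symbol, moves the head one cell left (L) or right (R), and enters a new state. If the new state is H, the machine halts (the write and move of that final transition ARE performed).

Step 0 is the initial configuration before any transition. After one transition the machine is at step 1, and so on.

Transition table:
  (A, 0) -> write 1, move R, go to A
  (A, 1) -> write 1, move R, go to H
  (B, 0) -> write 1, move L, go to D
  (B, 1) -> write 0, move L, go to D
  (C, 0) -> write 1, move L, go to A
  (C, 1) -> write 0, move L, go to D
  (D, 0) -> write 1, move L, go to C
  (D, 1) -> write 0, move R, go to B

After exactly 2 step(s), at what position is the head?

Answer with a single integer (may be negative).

Answer: 2

Derivation:
Step 1: in state A at pos 0, read 0 -> (A,0)->write 1,move R,goto A. Now: state=A, head=1, tape[-1..4]=010010 (head:   ^)
Step 2: in state A at pos 1, read 0 -> (A,0)->write 1,move R,goto A. Now: state=A, head=2, tape[-1..4]=011010 (head:    ^)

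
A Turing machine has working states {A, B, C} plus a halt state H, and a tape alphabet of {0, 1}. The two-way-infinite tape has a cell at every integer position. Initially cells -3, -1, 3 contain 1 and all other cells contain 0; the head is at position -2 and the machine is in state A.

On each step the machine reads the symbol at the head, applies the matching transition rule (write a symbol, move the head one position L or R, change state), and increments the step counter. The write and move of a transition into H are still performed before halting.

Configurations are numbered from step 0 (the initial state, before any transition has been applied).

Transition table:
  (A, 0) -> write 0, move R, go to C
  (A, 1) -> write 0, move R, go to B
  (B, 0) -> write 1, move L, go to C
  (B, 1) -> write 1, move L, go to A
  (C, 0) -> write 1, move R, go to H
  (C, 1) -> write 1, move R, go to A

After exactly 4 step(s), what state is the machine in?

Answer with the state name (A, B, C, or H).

Answer: H

Derivation:
Step 1: in state A at pos -2, read 0 -> (A,0)->write 0,move R,goto C. Now: state=C, head=-1, tape[-4..4]=010100010 (head:    ^)
Step 2: in state C at pos -1, read 1 -> (C,1)->write 1,move R,goto A. Now: state=A, head=0, tape[-4..4]=010100010 (head:     ^)
Step 3: in state A at pos 0, read 0 -> (A,0)->write 0,move R,goto C. Now: state=C, head=1, tape[-4..4]=010100010 (head:      ^)
Step 4: in state C at pos 1, read 0 -> (C,0)->write 1,move R,goto H. Now: state=H, head=2, tape[-4..4]=010101010 (head:       ^)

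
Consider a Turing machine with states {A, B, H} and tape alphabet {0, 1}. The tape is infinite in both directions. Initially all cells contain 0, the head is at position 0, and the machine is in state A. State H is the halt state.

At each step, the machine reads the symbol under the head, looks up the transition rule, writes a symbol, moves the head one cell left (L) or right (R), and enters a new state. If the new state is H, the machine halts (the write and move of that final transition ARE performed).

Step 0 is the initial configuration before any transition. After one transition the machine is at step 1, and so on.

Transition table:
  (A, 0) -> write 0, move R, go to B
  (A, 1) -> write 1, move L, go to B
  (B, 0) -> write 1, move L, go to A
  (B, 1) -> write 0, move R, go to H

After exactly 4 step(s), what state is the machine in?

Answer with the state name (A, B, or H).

Answer: H

Derivation:
Step 1: in state A at pos 0, read 0 -> (A,0)->write 0,move R,goto B. Now: state=B, head=1, tape[-1..2]=0000 (head:   ^)
Step 2: in state B at pos 1, read 0 -> (B,0)->write 1,move L,goto A. Now: state=A, head=0, tape[-1..2]=0010 (head:  ^)
Step 3: in state A at pos 0, read 0 -> (A,0)->write 0,move R,goto B. Now: state=B, head=1, tape[-1..2]=0010 (head:   ^)
Step 4: in state B at pos 1, read 1 -> (B,1)->write 0,move R,goto H. Now: state=H, head=2, tape[-1..3]=00000 (head:    ^)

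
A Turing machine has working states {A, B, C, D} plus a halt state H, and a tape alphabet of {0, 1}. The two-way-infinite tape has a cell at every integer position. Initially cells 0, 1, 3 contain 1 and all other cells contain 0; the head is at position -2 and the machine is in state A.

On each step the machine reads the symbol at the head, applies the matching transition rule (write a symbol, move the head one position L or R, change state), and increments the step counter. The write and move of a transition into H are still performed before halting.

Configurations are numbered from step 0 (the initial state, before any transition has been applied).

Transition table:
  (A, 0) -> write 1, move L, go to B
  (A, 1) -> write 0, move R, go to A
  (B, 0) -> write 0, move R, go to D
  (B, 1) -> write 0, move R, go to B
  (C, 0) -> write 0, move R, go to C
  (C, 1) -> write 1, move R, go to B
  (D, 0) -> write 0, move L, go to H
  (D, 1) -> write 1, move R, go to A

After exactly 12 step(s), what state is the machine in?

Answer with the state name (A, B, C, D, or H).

Step 1: in state A at pos -2, read 0 -> (A,0)->write 1,move L,goto B. Now: state=B, head=-3, tape[-4..4]=001011010 (head:  ^)
Step 2: in state B at pos -3, read 0 -> (B,0)->write 0,move R,goto D. Now: state=D, head=-2, tape[-4..4]=001011010 (head:   ^)
Step 3: in state D at pos -2, read 1 -> (D,1)->write 1,move R,goto A. Now: state=A, head=-1, tape[-4..4]=001011010 (head:    ^)
Step 4: in state A at pos -1, read 0 -> (A,0)->write 1,move L,goto B. Now: state=B, head=-2, tape[-4..4]=001111010 (head:   ^)
Step 5: in state B at pos -2, read 1 -> (B,1)->write 0,move R,goto B. Now: state=B, head=-1, tape[-4..4]=000111010 (head:    ^)
Step 6: in state B at pos -1, read 1 -> (B,1)->write 0,move R,goto B. Now: state=B, head=0, tape[-4..4]=000011010 (head:     ^)
Step 7: in state B at pos 0, read 1 -> (B,1)->write 0,move R,goto B. Now: state=B, head=1, tape[-4..4]=000001010 (head:      ^)
Step 8: in state B at pos 1, read 1 -> (B,1)->write 0,move R,goto B. Now: state=B, head=2, tape[-4..4]=000000010 (head:       ^)
Step 9: in state B at pos 2, read 0 -> (B,0)->write 0,move R,goto D. Now: state=D, head=3, tape[-4..4]=000000010 (head:        ^)
Step 10: in state D at pos 3, read 1 -> (D,1)->write 1,move R,goto A. Now: state=A, head=4, tape[-4..5]=0000000100 (head:         ^)
Step 11: in state A at pos 4, read 0 -> (A,0)->write 1,move L,goto B. Now: state=B, head=3, tape[-4..5]=0000000110 (head:        ^)
Step 12: in state B at pos 3, read 1 -> (B,1)->write 0,move R,goto B. Now: state=B, head=4, tape[-4..5]=0000000010 (head:         ^)

Answer: B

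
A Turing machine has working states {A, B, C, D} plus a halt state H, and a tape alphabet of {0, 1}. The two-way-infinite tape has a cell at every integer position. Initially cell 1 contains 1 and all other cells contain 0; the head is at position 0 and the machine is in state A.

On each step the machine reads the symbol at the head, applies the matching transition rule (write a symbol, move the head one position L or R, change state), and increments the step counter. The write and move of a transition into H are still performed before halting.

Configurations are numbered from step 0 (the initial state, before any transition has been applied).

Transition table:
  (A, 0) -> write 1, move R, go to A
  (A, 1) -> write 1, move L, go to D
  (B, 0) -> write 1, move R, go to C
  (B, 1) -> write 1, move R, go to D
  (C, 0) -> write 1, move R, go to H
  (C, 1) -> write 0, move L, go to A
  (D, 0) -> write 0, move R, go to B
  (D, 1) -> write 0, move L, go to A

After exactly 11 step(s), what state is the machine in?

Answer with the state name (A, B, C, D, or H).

Step 1: in state A at pos 0, read 0 -> (A,0)->write 1,move R,goto A. Now: state=A, head=1, tape[-1..2]=0110 (head:   ^)
Step 2: in state A at pos 1, read 1 -> (A,1)->write 1,move L,goto D. Now: state=D, head=0, tape[-1..2]=0110 (head:  ^)
Step 3: in state D at pos 0, read 1 -> (D,1)->write 0,move L,goto A. Now: state=A, head=-1, tape[-2..2]=00010 (head:  ^)
Step 4: in state A at pos -1, read 0 -> (A,0)->write 1,move R,goto A. Now: state=A, head=0, tape[-2..2]=01010 (head:   ^)
Step 5: in state A at pos 0, read 0 -> (A,0)->write 1,move R,goto A. Now: state=A, head=1, tape[-2..2]=01110 (head:    ^)
Step 6: in state A at pos 1, read 1 -> (A,1)->write 1,move L,goto D. Now: state=D, head=0, tape[-2..2]=01110 (head:   ^)
Step 7: in state D at pos 0, read 1 -> (D,1)->write 0,move L,goto A. Now: state=A, head=-1, tape[-2..2]=01010 (head:  ^)
Step 8: in state A at pos -1, read 1 -> (A,1)->write 1,move L,goto D. Now: state=D, head=-2, tape[-3..2]=001010 (head:  ^)
Step 9: in state D at pos -2, read 0 -> (D,0)->write 0,move R,goto B. Now: state=B, head=-1, tape[-3..2]=001010 (head:   ^)
Step 10: in state B at pos -1, read 1 -> (B,1)->write 1,move R,goto D. Now: state=D, head=0, tape[-3..2]=001010 (head:    ^)
Step 11: in state D at pos 0, read 0 -> (D,0)->write 0,move R,goto B. Now: state=B, head=1, tape[-3..2]=001010 (head:     ^)

Answer: B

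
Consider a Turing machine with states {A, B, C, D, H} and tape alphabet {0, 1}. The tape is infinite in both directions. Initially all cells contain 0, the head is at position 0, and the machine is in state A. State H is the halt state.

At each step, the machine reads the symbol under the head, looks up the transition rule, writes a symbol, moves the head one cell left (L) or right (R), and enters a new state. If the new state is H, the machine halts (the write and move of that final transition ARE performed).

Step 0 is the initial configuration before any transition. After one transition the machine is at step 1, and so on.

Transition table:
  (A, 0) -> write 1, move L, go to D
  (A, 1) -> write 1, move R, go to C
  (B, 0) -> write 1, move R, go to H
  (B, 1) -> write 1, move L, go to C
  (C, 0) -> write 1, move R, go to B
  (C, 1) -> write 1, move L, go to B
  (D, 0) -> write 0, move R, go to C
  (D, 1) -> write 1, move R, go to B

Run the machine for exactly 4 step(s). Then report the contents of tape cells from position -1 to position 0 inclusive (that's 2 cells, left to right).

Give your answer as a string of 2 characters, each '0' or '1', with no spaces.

Answer: 11

Derivation:
Step 1: in state A at pos 0, read 0 -> (A,0)->write 1,move L,goto D. Now: state=D, head=-1, tape[-2..1]=0010 (head:  ^)
Step 2: in state D at pos -1, read 0 -> (D,0)->write 0,move R,goto C. Now: state=C, head=0, tape[-2..1]=0010 (head:   ^)
Step 3: in state C at pos 0, read 1 -> (C,1)->write 1,move L,goto B. Now: state=B, head=-1, tape[-2..1]=0010 (head:  ^)
Step 4: in state B at pos -1, read 0 -> (B,0)->write 1,move R,goto H. Now: state=H, head=0, tape[-2..1]=0110 (head:   ^)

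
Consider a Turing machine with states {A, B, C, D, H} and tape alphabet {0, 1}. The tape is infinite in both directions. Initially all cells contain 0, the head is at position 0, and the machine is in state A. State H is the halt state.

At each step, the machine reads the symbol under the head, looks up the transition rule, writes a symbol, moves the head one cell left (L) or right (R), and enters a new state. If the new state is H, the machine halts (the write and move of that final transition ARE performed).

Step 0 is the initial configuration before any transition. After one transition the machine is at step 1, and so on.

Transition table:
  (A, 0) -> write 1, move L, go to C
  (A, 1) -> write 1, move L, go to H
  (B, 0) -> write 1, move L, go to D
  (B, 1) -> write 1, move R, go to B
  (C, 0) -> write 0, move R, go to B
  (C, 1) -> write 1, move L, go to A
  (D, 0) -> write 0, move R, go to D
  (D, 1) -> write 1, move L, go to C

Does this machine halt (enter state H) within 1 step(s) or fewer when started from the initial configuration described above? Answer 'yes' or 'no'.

Step 1: in state A at pos 0, read 0 -> (A,0)->write 1,move L,goto C. Now: state=C, head=-1, tape[-2..1]=0010 (head:  ^)
After 1 step(s): state = C (not H) -> not halted within 1 -> no

Answer: no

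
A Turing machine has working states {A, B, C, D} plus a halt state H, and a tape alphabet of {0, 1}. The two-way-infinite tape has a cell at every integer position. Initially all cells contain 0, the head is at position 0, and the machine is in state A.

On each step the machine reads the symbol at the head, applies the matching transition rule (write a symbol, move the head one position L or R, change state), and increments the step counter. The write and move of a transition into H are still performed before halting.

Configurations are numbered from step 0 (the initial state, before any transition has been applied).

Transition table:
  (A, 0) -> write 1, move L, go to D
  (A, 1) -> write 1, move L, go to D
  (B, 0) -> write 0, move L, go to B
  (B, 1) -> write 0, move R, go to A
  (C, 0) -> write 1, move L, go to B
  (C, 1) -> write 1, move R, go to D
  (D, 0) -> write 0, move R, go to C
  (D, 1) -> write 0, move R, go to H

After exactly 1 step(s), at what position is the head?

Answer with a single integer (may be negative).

Step 1: in state A at pos 0, read 0 -> (A,0)->write 1,move L,goto D. Now: state=D, head=-1, tape[-2..1]=0010 (head:  ^)

Answer: -1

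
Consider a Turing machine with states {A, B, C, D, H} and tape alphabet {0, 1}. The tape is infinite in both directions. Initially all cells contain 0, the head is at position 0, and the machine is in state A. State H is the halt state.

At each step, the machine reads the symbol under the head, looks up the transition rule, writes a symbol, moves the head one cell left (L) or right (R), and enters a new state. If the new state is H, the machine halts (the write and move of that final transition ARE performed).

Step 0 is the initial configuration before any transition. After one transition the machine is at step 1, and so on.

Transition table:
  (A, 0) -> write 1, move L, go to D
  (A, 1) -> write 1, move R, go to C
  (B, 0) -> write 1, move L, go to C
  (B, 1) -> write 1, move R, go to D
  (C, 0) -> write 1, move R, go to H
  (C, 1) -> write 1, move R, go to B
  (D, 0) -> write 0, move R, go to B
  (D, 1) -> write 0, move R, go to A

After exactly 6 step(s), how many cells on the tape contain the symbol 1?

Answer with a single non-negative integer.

Answer: 3

Derivation:
Step 1: in state A at pos 0, read 0 -> (A,0)->write 1,move L,goto D. Now: state=D, head=-1, tape[-2..1]=0010 (head:  ^)
Step 2: in state D at pos -1, read 0 -> (D,0)->write 0,move R,goto B. Now: state=B, head=0, tape[-2..1]=0010 (head:   ^)
Step 3: in state B at pos 0, read 1 -> (B,1)->write 1,move R,goto D. Now: state=D, head=1, tape[-2..2]=00100 (head:    ^)
Step 4: in state D at pos 1, read 0 -> (D,0)->write 0,move R,goto B. Now: state=B, head=2, tape[-2..3]=001000 (head:     ^)
Step 5: in state B at pos 2, read 0 -> (B,0)->write 1,move L,goto C. Now: state=C, head=1, tape[-2..3]=001010 (head:    ^)
Step 6: in state C at pos 1, read 0 -> (C,0)->write 1,move R,goto H. Now: state=H, head=2, tape[-2..3]=001110 (head:     ^)
Cells containing 1 after step 6: {0, 1, 2} -> 3 cell(s)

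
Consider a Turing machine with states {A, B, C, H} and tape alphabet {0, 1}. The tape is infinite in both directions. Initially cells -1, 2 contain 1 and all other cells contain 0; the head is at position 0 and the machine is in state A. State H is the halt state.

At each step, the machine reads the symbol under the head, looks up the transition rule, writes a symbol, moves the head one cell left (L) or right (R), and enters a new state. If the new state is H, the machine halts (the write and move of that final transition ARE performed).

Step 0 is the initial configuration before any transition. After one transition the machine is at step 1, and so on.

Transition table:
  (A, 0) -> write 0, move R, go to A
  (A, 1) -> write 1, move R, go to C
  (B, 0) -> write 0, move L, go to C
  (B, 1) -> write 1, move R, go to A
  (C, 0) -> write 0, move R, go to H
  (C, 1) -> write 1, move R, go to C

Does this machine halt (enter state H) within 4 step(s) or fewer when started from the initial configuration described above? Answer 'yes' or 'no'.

Answer: yes

Derivation:
Step 1: in state A at pos 0, read 0 -> (A,0)->write 0,move R,goto A. Now: state=A, head=1, tape[-2..3]=010010 (head:    ^)
Step 2: in state A at pos 1, read 0 -> (A,0)->write 0,move R,goto A. Now: state=A, head=2, tape[-2..3]=010010 (head:     ^)
Step 3: in state A at pos 2, read 1 -> (A,1)->write 1,move R,goto C. Now: state=C, head=3, tape[-2..4]=0100100 (head:      ^)
Step 4: in state C at pos 3, read 0 -> (C,0)->write 0,move R,goto H. Now: state=H, head=4, tape[-2..5]=01001000 (head:       ^)
State H reached at step 4; 4 <= 4 -> yes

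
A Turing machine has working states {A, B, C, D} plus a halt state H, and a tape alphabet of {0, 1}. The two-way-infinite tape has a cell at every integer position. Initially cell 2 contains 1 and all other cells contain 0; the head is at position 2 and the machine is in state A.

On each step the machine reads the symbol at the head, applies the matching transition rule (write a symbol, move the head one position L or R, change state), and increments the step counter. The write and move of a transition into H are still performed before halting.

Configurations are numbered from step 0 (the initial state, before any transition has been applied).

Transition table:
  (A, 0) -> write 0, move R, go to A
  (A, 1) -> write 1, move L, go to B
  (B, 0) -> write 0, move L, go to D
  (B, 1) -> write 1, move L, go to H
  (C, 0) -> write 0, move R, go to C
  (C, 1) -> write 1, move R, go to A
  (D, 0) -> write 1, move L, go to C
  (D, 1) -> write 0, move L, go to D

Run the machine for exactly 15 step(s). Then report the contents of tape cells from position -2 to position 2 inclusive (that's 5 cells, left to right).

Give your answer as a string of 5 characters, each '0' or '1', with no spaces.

Step 1: in state A at pos 2, read 1 -> (A,1)->write 1,move L,goto B. Now: state=B, head=1, tape[0..3]=0010 (head:  ^)
Step 2: in state B at pos 1, read 0 -> (B,0)->write 0,move L,goto D. Now: state=D, head=0, tape[-1..3]=00010 (head:  ^)
Step 3: in state D at pos 0, read 0 -> (D,0)->write 1,move L,goto C. Now: state=C, head=-1, tape[-2..3]=001010 (head:  ^)
Step 4: in state C at pos -1, read 0 -> (C,0)->write 0,move R,goto C. Now: state=C, head=0, tape[-2..3]=001010 (head:   ^)
Step 5: in state C at pos 0, read 1 -> (C,1)->write 1,move R,goto A. Now: state=A, head=1, tape[-2..3]=001010 (head:    ^)
Step 6: in state A at pos 1, read 0 -> (A,0)->write 0,move R,goto A. Now: state=A, head=2, tape[-2..3]=001010 (head:     ^)
Step 7: in state A at pos 2, read 1 -> (A,1)->write 1,move L,goto B. Now: state=B, head=1, tape[-2..3]=001010 (head:    ^)
Step 8: in state B at pos 1, read 0 -> (B,0)->write 0,move L,goto D. Now: state=D, head=0, tape[-2..3]=001010 (head:   ^)
Step 9: in state D at pos 0, read 1 -> (D,1)->write 0,move L,goto D. Now: state=D, head=-1, tape[-2..3]=000010 (head:  ^)
Step 10: in state D at pos -1, read 0 -> (D,0)->write 1,move L,goto C. Now: state=C, head=-2, tape[-3..3]=0010010 (head:  ^)
Step 11: in state C at pos -2, read 0 -> (C,0)->write 0,move R,goto C. Now: state=C, head=-1, tape[-3..3]=0010010 (head:   ^)
Step 12: in state C at pos -1, read 1 -> (C,1)->write 1,move R,goto A. Now: state=A, head=0, tape[-3..3]=0010010 (head:    ^)
Step 13: in state A at pos 0, read 0 -> (A,0)->write 0,move R,goto A. Now: state=A, head=1, tape[-3..3]=0010010 (head:     ^)
Step 14: in state A at pos 1, read 0 -> (A,0)->write 0,move R,goto A. Now: state=A, head=2, tape[-3..3]=0010010 (head:      ^)
Step 15: in state A at pos 2, read 1 -> (A,1)->write 1,move L,goto B. Now: state=B, head=1, tape[-3..3]=0010010 (head:     ^)

Answer: 01001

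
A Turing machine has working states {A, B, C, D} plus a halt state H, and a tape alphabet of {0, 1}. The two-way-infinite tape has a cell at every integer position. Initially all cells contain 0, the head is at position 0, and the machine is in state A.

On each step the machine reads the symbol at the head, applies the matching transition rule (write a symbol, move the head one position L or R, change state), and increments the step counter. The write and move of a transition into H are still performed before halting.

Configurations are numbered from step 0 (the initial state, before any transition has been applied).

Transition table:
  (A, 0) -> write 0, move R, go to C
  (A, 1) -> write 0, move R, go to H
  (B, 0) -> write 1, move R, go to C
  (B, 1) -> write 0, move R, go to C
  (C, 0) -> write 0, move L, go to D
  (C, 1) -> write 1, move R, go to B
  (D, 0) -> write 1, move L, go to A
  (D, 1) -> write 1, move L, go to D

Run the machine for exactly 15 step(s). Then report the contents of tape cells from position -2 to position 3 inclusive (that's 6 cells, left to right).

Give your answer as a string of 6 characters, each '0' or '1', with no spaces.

Answer: 010110

Derivation:
Step 1: in state A at pos 0, read 0 -> (A,0)->write 0,move R,goto C. Now: state=C, head=1, tape[-1..2]=0000 (head:   ^)
Step 2: in state C at pos 1, read 0 -> (C,0)->write 0,move L,goto D. Now: state=D, head=0, tape[-1..2]=0000 (head:  ^)
Step 3: in state D at pos 0, read 0 -> (D,0)->write 1,move L,goto A. Now: state=A, head=-1, tape[-2..2]=00100 (head:  ^)
Step 4: in state A at pos -1, read 0 -> (A,0)->write 0,move R,goto C. Now: state=C, head=0, tape[-2..2]=00100 (head:   ^)
Step 5: in state C at pos 0, read 1 -> (C,1)->write 1,move R,goto B. Now: state=B, head=1, tape[-2..2]=00100 (head:    ^)
Step 6: in state B at pos 1, read 0 -> (B,0)->write 1,move R,goto C. Now: state=C, head=2, tape[-2..3]=001100 (head:     ^)
Step 7: in state C at pos 2, read 0 -> (C,0)->write 0,move L,goto D. Now: state=D, head=1, tape[-2..3]=001100 (head:    ^)
Step 8: in state D at pos 1, read 1 -> (D,1)->write 1,move L,goto D. Now: state=D, head=0, tape[-2..3]=001100 (head:   ^)
Step 9: in state D at pos 0, read 1 -> (D,1)->write 1,move L,goto D. Now: state=D, head=-1, tape[-2..3]=001100 (head:  ^)
Step 10: in state D at pos -1, read 0 -> (D,0)->write 1,move L,goto A. Now: state=A, head=-2, tape[-3..3]=0011100 (head:  ^)
Step 11: in state A at pos -2, read 0 -> (A,0)->write 0,move R,goto C. Now: state=C, head=-1, tape[-3..3]=0011100 (head:   ^)
Step 12: in state C at pos -1, read 1 -> (C,1)->write 1,move R,goto B. Now: state=B, head=0, tape[-3..3]=0011100 (head:    ^)
Step 13: in state B at pos 0, read 1 -> (B,1)->write 0,move R,goto C. Now: state=C, head=1, tape[-3..3]=0010100 (head:     ^)
Step 14: in state C at pos 1, read 1 -> (C,1)->write 1,move R,goto B. Now: state=B, head=2, tape[-3..3]=0010100 (head:      ^)
Step 15: in state B at pos 2, read 0 -> (B,0)->write 1,move R,goto C. Now: state=C, head=3, tape[-3..4]=00101100 (head:       ^)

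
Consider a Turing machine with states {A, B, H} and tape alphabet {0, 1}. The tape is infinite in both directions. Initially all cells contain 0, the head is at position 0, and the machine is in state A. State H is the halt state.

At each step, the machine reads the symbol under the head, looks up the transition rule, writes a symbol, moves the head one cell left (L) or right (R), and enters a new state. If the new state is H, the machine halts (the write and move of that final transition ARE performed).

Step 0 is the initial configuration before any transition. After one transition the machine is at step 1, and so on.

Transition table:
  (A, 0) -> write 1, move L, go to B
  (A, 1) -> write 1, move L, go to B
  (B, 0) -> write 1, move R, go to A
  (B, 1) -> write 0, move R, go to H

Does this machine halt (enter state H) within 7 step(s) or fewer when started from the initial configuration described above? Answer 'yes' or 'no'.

Answer: yes

Derivation:
Step 1: in state A at pos 0, read 0 -> (A,0)->write 1,move L,goto B. Now: state=B, head=-1, tape[-2..1]=0010 (head:  ^)
Step 2: in state B at pos -1, read 0 -> (B,0)->write 1,move R,goto A. Now: state=A, head=0, tape[-2..1]=0110 (head:   ^)
Step 3: in state A at pos 0, read 1 -> (A,1)->write 1,move L,goto B. Now: state=B, head=-1, tape[-2..1]=0110 (head:  ^)
Step 4: in state B at pos -1, read 1 -> (B,1)->write 0,move R,goto H. Now: state=H, head=0, tape[-2..1]=0010 (head:   ^)
State H reached at step 4; 4 <= 7 -> yes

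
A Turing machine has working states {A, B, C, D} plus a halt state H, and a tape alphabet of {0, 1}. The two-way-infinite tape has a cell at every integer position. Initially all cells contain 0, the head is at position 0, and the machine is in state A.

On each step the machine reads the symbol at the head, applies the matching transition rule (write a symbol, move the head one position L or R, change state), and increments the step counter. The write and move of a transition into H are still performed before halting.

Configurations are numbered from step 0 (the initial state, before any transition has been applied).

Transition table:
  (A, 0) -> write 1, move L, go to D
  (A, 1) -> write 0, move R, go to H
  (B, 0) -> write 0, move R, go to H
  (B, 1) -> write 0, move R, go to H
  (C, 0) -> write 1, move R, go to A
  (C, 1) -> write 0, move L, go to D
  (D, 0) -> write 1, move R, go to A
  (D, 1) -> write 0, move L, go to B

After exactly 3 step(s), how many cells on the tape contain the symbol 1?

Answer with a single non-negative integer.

Step 1: in state A at pos 0, read 0 -> (A,0)->write 1,move L,goto D. Now: state=D, head=-1, tape[-2..1]=0010 (head:  ^)
Step 2: in state D at pos -1, read 0 -> (D,0)->write 1,move R,goto A. Now: state=A, head=0, tape[-2..1]=0110 (head:   ^)
Step 3: in state A at pos 0, read 1 -> (A,1)->write 0,move R,goto H. Now: state=H, head=1, tape[-2..2]=01000 (head:    ^)
Cells containing 1 after step 3: {-1} -> 1 cell(s)

Answer: 1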